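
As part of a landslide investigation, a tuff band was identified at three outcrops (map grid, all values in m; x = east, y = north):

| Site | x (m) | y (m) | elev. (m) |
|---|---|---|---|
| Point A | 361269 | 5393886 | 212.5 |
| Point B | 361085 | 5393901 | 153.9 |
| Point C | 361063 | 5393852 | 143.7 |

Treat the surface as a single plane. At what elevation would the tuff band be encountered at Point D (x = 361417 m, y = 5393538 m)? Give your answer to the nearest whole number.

Two edge vectors: Point A→Point B = (-184, 15, -58.6), Point A→Point C = (-206, -34, -68.8).
Normal n = (Point A→Point B) × (Point A→Point C) = (-3024.4, -587.6, 9346).
So ∂z/∂x = −n_x/n_z = 0.32360368 and ∂z/∂y = −n_y/n_z = 0.06287182.
Intercept c from Point A: 212.5 − 116907.98 − 339123.41 = −455818.89.
At (361417, 5393538): z = 116955.9 + 339101.5 − 455818.89 = 238.5 m.

239 m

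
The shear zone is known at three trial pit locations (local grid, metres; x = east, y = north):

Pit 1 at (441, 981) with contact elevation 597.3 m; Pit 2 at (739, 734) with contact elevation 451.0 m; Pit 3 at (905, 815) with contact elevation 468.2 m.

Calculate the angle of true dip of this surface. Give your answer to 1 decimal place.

25.0°

Two edge vectors: Pit 1→Pit 2 = (298, -247, -146.3), Pit 1→Pit 3 = (464, -166, -129.1).
Normal n = (Pit 1→Pit 2) × (Pit 1→Pit 3) = (7601.9, -29411.4, 65140).
So ∂z/∂x = −n_x/n_z = −0.11670 and ∂z/∂y = −n_y/n_z = 0.45151.
Gradient magnitude |∇z| = √(a² + b²) = √(0.01362 + 0.20386) = 0.46635.
True dip = arctan(0.46635) = 25.0°, dipping toward SSE (azimuth ≈ 166°).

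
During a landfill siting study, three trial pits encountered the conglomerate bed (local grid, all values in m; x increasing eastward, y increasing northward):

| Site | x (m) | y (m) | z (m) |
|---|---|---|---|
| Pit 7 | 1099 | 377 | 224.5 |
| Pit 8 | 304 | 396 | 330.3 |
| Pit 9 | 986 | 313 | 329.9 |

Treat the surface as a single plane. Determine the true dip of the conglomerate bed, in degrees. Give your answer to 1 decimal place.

Let the plane be z = a·x + b·y + c.
Pit 8−Pit 7: −795a + 19b = 105.8;  Pit 9−Pit 7: −113a − 64b = 105.4.
Solving gives a = −0.16546, b = −1.35474.
Gradient magnitude |∇z| = √(a² + b²) = √(0.02738 + 1.83531) = 1.36480.
True dip = arctan(1.36480) = 53.8°, dipping toward N (azimuth ≈ 007°).

53.8°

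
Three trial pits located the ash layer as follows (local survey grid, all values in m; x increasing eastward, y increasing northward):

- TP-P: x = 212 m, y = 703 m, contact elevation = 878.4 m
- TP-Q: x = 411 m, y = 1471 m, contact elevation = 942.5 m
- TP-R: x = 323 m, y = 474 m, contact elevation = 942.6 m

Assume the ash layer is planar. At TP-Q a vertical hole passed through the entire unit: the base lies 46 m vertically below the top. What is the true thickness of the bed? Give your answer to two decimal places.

41.29 m

Let the plane be z = a·x + b·y + c.
TP-Q−TP-P: 199a + 768b = 64.1;  TP-R−TP-P: 111a − 229b = 64.2.
Solving gives a = 0.48911, b = −0.04327.
|∇z| = √(a²+b²) = 0.49102, so dip δ = arctan(0.49102) = 26.15°.
True thickness = vertical thickness × cos δ = 46 × cos 26.15° = 41.29 m.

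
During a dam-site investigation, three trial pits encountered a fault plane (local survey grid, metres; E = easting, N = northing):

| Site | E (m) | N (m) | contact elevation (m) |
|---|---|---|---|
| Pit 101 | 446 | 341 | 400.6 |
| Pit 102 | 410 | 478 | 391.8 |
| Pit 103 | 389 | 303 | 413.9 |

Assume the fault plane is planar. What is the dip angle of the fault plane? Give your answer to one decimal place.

Let the plane be z = a·E + b·N + c.
Pit 102−Pit 101: −36a + 137b = −8.8;  Pit 103−Pit 101: −57a − 38b = 13.3.
Solving gives a = −0.16211, b = −0.10683.
Gradient magnitude |∇z| = √(a² + b²) = √(0.02628 + 0.01141) = 0.19415.
True dip = arctan(0.19415) = 11.0°, dipping toward ENE (azimuth ≈ 057°).

11.0°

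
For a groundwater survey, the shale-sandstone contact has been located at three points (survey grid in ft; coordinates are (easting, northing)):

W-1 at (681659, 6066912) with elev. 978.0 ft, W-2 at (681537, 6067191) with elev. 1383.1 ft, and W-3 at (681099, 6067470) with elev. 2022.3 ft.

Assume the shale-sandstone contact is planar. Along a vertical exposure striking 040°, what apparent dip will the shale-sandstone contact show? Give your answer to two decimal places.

Two edge vectors: W-1→W-2 = (-122, 279, 405.1), W-1→W-3 = (-560, 558, 1044.3).
Normal n = (W-1→W-2) × (W-1→W-3) = (65313.9, -99451.4, 88164).
So ∂z/∂E = −n_x/n_z = −0.74082 and ∂z/∂N = −n_y/n_z = 1.12803.
Unit vector along 040° is (sin 40°, cos 40°) = (0.6428, 0.7660).
Slope in that direction = a·(0.6428) + b·(0.7660) = 0.38793.
Apparent dip = arctan|0.38793| = 21.20° (true dip is 53.5°, so apparent ≤ true as expected).

21.20°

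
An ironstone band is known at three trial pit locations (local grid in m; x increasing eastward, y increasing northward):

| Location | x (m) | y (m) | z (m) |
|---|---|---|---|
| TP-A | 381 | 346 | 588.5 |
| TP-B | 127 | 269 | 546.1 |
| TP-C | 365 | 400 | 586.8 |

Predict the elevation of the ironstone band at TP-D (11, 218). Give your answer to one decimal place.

526.5 m

Let the plane be z = a·x + b·y + c.
TP-B−TP-A: −254a − 77b = −42.4;  TP-C−TP-A: −16a + 54b = −1.7.
Solving gives a = 0.16193, b = 0.01650.
Then c = 588.5 − a·381 − b·346 = 521.10.
At (11, 218): z = 1.8 + 3.6 + 521.10 = 526.5 m.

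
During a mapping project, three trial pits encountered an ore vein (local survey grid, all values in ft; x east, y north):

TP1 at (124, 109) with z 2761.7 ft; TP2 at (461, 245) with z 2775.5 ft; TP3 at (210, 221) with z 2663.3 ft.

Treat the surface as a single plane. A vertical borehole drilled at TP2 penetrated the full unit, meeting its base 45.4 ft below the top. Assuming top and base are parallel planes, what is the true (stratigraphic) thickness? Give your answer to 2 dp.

25.92 ft

Let the plane be z = a·x + b·y + c.
TP2−TP1: 337a + 136b = 13.8;  TP3−TP1: 86a + 112b = −98.4.
Solving gives a = 0.57310, b = −1.31863.
|∇z| = √(a²+b²) = 1.43778, so dip δ = arctan(1.43778) = 55.18°.
True thickness = vertical thickness × cos δ = 45.4 × cos 55.18° = 25.92 ft.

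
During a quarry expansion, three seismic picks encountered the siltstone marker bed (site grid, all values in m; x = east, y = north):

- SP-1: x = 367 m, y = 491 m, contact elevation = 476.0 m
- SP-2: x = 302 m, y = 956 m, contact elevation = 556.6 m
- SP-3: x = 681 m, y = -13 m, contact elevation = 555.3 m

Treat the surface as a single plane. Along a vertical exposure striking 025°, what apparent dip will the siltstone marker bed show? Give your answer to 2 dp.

Let the plane be z = a·x + b·y + c.
SP-2−SP-1: −65a + 465b = 80.6;  SP-3−SP-1: 314a − 504b = 79.3.
Solving gives a = 0.68430, b = 0.26899.
Unit vector along 025° is (sin 25°, cos 25°) = (0.4226, 0.9063).
Slope in that direction = a·(0.4226) + b·(0.9063) = 0.53298.
Apparent dip = arctan|0.53298| = 28.06° (true dip is 36.3°, so apparent ≤ true as expected).

28.06°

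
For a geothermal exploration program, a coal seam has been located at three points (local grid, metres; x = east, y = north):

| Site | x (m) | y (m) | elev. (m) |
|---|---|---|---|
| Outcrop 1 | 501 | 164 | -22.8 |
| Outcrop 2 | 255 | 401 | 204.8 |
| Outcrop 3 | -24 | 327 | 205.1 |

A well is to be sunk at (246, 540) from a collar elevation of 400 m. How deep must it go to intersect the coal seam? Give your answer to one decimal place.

Two edge vectors: Outcrop 1→Outcrop 2 = (-246, 237, 227.6), Outcrop 1→Outcrop 3 = (-525, 163, 227.9).
Normal n = (Outcrop 1→Outcrop 2) × (Outcrop 1→Outcrop 3) = (16913.5, -63426.6, 84327).
So ∂z/∂x = −n_x/n_z = −0.20057 and ∂z/∂y = −n_y/n_z = 0.75215.
Intercept c from Outcrop 1: -22.8 + 100.49 − 123.35 = −45.67.
At (246, 540): z_contact = −49.34 + 406.16 − 45.67 = 311.15 m.
Depth below ground = 400 − 311.15 = 88.8 m.

88.8 m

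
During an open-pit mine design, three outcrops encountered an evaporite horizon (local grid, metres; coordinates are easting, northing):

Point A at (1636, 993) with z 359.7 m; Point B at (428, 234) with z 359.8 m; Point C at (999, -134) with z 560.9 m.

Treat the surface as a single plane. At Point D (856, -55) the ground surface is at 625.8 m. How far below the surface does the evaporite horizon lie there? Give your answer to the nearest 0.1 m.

Two edge vectors: Point A→Point B = (-1208, -759, 0.1), Point A→Point C = (-637, -1127, 201.2).
Normal n = (Point A→Point B) × (Point A→Point C) = (-152598.1, 242985.9, 877933).
So ∂z/∂easting = −n_x/n_z = 0.173815 and ∂z/∂northing = −n_y/n_z = −0.276770.
Intercept c from Point A: 359.7 − 284.36 + 274.83 = 350.17.
At (856, -55): z_contact = 148.79 + 15.22 + 350.17 = 514.18 m.
Depth below ground = 625.8 − 514.18 = 111.6 m.

111.6 m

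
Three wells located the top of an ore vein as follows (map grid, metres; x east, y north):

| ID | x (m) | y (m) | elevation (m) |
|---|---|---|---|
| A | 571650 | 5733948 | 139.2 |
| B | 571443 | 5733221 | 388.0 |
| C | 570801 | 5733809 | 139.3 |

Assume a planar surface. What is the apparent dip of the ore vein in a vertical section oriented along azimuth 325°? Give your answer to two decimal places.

18.14°

Two edge vectors: A→B = (-207, -727, 248.8), A→C = (-849, -139, 0.1).
Normal n = (A→B) × (A→C) = (34510.5, -211210.5, -588450).
So ∂z/∂x = −n_x/n_z = 0.05865 and ∂z/∂y = −n_y/n_z = −0.35893.
Unit vector along 325° is (sin 325°, cos 325°) = (-0.5736, 0.8192).
Slope in that direction = a·(-0.5736) + b·(0.8192) = −0.32765.
Apparent dip = arctan|0.32765| = 18.14° (true dip is 20.0°, so apparent ≤ true as expected).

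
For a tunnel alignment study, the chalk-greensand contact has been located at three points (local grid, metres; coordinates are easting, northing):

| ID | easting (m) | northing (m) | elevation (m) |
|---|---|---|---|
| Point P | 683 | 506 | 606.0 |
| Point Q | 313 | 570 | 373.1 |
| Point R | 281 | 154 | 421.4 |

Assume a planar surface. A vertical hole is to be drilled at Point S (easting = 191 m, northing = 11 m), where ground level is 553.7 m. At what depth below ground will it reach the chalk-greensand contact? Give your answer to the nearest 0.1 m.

163.2 m

Two edge vectors: Point P→Point Q = (-370, 64, -232.9), Point P→Point R = (-402, -352, -184.6).
Normal n = (Point P→Point Q) × (Point P→Point R) = (-93795.2, 25323.8, 155968).
So ∂z/∂easting = −n_x/n_z = 0.60137 and ∂z/∂northing = −n_y/n_z = −0.16237.
Intercept c from Point P: 606 − 410.74 + 82.16 = 277.42.
At (191, 11): z_contact = 114.86 − 1.79 + 277.42 = 390.49 m.
Depth below ground = 553.7 − 390.49 = 163.2 m.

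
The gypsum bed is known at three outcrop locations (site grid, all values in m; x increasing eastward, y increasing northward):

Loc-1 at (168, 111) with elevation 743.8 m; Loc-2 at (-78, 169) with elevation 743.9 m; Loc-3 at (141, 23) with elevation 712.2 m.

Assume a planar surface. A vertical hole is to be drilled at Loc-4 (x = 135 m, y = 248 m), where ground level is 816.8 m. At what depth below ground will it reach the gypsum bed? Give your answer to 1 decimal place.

Two edge vectors: Loc-1→Loc-2 = (-246, 58, 0.1), Loc-1→Loc-3 = (-27, -88, -31.6).
Normal n = (Loc-1→Loc-2) × (Loc-1→Loc-3) = (-1824, -7776.3, 23214).
So ∂z/∂x = −n_x/n_z = 0.07857 and ∂z/∂y = −n_y/n_z = 0.33498.
Intercept c from Loc-1: 743.8 − 13.20 − 37.18 = 693.42.
At (135, 248): z_contact = 10.61 + 83.08 + 693.42 = 787.10 m.
Depth below ground = 816.8 − 787.10 = 29.7 m.

29.7 m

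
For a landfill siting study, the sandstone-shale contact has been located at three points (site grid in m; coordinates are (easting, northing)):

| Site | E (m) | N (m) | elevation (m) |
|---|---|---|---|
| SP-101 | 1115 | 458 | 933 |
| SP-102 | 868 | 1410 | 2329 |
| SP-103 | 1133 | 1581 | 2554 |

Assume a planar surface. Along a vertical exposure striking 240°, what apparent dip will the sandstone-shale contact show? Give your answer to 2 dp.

Two edge vectors: SP-101→SP-102 = (-247, 952, 1396), SP-101→SP-103 = (18, 1123, 1621).
Normal n = (SP-101→SP-102) × (SP-101→SP-103) = (-24516, 425515, -294517).
So ∂z/∂E = −n_x/n_z = −0.08324 and ∂z/∂N = −n_y/n_z = 1.44479.
Unit vector along 240° is (sin 240°, cos 240°) = (-0.8660, -0.5000).
Slope in that direction = a·(-0.8660) + b·(-0.5000) = −0.65031.
Apparent dip = arctan|0.65031| = 33.04° (true dip is 55.4°, so apparent ≤ true as expected).

33.04°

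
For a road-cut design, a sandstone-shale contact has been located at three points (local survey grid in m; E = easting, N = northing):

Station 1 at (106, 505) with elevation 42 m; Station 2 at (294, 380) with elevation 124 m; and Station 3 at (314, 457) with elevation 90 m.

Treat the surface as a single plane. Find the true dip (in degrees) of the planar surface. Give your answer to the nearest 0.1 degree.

Two edge vectors: Station 1→Station 2 = (188, -125, 82), Station 1→Station 3 = (208, -48, 48).
Normal n = (Station 1→Station 2) × (Station 1→Station 3) = (-2064, 8032, 16976).
So ∂z/∂E = −n_x/n_z = 0.12158 and ∂z/∂N = −n_y/n_z = −0.47314.
Gradient magnitude |∇z| = √(a² + b²) = √(0.01478 + 0.22386) = 0.48851.
True dip = arctan(0.48851) = 26.0°, dipping toward NNW (azimuth ≈ 346°).

26.0°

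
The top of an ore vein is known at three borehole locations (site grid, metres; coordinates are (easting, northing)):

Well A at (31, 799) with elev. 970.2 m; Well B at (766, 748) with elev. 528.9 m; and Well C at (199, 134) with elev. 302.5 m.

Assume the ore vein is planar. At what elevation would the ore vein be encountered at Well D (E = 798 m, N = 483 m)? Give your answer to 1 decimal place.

281.7 m

Two edge vectors: Well A→Well B = (735, -51, -441.3), Well A→Well C = (168, -665, -667.7).
Normal n = (Well A→Well B) × (Well A→Well C) = (-259411.8, 416621.1, -480207).
So ∂z/∂E = −n_x/n_z = −0.54021 and ∂z/∂N = −n_y/n_z = 0.86759.
Intercept c from Well A: 970.2 + 16.75 − 693.20 = 293.74.
At (798, 483): z = −431.1 + 419.0 + 293.74 = 281.7 m.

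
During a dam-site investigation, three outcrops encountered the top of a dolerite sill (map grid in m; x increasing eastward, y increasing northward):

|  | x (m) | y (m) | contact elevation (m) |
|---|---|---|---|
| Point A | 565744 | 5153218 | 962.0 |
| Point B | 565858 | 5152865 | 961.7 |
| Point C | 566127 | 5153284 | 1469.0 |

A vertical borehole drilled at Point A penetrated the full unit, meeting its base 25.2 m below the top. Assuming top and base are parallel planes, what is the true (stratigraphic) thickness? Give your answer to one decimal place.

Two edge vectors: Point A→Point B = (114, -353, -0.3), Point A→Point C = (383, 66, 507).
Normal n = (Point A→Point B) × (Point A→Point C) = (-178951.2, -57912.9, 142723).
So ∂z/∂x = −n_x/n_z = 1.25384 and ∂z/∂y = −n_y/n_z = 0.40577.
|∇z| = √(a²+b²) = 1.31786, so dip δ = arctan(1.31786) = 52.81°.
True thickness = vertical thickness × cos δ = 25.2 × cos 52.81° = 15.2 m.

15.2 m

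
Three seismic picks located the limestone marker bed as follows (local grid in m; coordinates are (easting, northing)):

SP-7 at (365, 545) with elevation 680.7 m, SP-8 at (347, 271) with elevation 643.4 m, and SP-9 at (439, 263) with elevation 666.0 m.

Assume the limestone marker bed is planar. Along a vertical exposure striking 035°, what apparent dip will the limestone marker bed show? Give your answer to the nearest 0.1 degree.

Let the plane be z = a·E + b·N + c.
SP-8−SP-7: −18a − 274b = −37.3;  SP-9−SP-7: 74a − 282b = −14.7.
Solving gives a = 0.25603, b = 0.11931.
Unit vector along 035° is (sin 35°, cos 35°) = (0.5736, 0.8192).
Slope in that direction = a·(0.5736) + b·(0.8192) = 0.24459.
Apparent dip = arctan|0.24459| = 13.7° (true dip is 15.8°, so apparent ≤ true as expected).

13.7°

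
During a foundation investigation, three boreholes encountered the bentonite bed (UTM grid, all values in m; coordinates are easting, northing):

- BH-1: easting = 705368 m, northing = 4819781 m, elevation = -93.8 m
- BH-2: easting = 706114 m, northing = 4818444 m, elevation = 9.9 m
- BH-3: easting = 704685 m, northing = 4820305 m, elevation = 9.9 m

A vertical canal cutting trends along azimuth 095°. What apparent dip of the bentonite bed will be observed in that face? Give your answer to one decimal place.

Two edge vectors: BH-1→BH-2 = (746, -1337, 103.7), BH-1→BH-3 = (-683, 524, 103.7).
Normal n = (BH-1→BH-2) × (BH-1→BH-3) = (-192985.7, -148187.3, -522267).
So ∂z/∂easting = −n_x/n_z = −0.36952 and ∂z/∂northing = −n_y/n_z = −0.28374.
Unit vector along 095° is (sin 95°, cos 95°) = (0.9962, -0.0872).
Slope in that direction = a·(0.9962) + b·(-0.0872) = −0.34338.
Apparent dip = arctan|0.34338| = 19.0° (true dip is 25.0°, so apparent ≤ true as expected).

19.0°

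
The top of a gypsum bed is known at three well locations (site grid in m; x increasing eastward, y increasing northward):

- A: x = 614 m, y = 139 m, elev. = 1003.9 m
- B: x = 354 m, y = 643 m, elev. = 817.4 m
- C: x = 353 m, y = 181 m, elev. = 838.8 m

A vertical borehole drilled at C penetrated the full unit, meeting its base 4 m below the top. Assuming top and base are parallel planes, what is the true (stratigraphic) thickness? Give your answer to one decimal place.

Two edge vectors: A→B = (-260, 504, -186.5), A→C = (-261, 42, -165.1).
Normal n = (A→B) × (A→C) = (-75377.4, 5750.5, 120624).
So ∂z/∂x = −n_x/n_z = 0.62490 and ∂z/∂y = −n_y/n_z = −0.04767.
|∇z| = √(a²+b²) = 0.62671, so dip δ = arctan(0.62671) = 32.08°.
True thickness = vertical thickness × cos δ = 4 × cos 32.08° = 3.4 m.

3.4 m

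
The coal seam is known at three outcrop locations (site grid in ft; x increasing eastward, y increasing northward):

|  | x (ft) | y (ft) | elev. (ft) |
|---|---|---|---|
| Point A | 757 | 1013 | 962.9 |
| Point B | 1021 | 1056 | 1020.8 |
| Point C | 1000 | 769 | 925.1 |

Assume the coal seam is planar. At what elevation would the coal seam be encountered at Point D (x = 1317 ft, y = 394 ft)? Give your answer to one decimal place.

857.6 ft

Two edge vectors: Point A→Point B = (264, 43, 57.9), Point A→Point C = (243, -244, -37.8).
Normal n = (Point A→Point B) × (Point A→Point C) = (12502.2, 24048.9, -74865).
So ∂z/∂x = −n_x/n_z = 0.166997 and ∂z/∂y = −n_y/n_z = 0.321230.
Intercept c from Point A: 962.9 − 126.42 − 325.41 = 511.08.
At (1317, 394): z = 219.9 + 126.6 + 511.08 = 857.6 ft.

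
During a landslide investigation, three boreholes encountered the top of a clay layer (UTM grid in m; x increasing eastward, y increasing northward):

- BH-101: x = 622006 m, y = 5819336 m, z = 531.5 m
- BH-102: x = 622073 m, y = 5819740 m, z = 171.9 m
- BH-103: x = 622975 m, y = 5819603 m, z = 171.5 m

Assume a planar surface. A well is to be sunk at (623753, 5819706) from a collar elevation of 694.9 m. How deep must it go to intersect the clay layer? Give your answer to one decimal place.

Let the plane be z = a·x + b·y + c.
BH-102−BH-101: 67a + 404b = −359.6;  BH-103−BH-101: 969a + 267b = −360.
Solving gives a = −0.132303319, b = −0.868157618.
Then c = 531.5 − a·622006 − b·5819336 = 5134925.84.
At (623753, 5819706): z_contact = −82524.59 − 5052422.10 + 5134925.84 = -20.85 m.
Depth below ground = 694.9 − (-20.85) = 715.8 m.

715.8 m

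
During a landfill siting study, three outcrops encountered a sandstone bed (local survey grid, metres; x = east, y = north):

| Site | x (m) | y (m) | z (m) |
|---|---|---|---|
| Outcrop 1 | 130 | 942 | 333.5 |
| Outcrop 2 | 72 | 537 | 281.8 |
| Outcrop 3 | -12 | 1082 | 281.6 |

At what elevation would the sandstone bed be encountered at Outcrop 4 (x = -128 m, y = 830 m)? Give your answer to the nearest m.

215 m

Let the plane be z = a·x + b·y + c.
Outcrop 2−Outcrop 1: −58a − 405b = −51.7;  Outcrop 3−Outcrop 1: −142a + 140b = −51.9.
Solving gives a = 0.43056, b = 0.06599.
Then c = 333.5 − a·130 − b·942 = 215.36.
At (-128, 830): z = −55.1 + 54.8 + 215.36 = 215.0 m.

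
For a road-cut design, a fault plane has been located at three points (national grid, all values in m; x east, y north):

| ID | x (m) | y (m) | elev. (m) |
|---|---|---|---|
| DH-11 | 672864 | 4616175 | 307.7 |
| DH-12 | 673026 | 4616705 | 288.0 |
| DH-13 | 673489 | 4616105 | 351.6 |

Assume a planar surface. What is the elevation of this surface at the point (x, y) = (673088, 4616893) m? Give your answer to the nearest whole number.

Let the plane be z = a·x + b·y + c.
DH-12−DH-11: 162a + 530b = −19.7;  DH-13−DH-11: 625a − 70b = 43.9.
Solving gives a = 0.06388978, b = −0.05669839.
Then c = 307.7 − a·672864 − b·4616175 = 219048.24.
At (673088, 4616893): z = 43003.4 − 261770.4 + 219048.24 = 281.3 m.

281 m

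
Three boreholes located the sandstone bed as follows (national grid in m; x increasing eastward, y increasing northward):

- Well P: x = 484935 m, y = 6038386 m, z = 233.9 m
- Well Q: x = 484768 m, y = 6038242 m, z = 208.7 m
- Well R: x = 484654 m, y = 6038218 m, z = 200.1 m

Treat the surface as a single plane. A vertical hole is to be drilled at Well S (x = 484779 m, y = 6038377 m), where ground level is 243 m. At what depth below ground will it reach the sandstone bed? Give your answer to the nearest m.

Two edge vectors: Well P→Well Q = (-167, -144, -25.2), Well P→Well R = (-281, -168, -33.8).
Normal n = (Well P→Well Q) × (Well P→Well R) = (633.6, 1436.6, -12408).
So ∂z/∂x = −n_x/n_z = 0.05106383 and ∂z/∂y = −n_y/n_z = 0.11578014.
Intercept c from Well P: 233.9 − 24762.64 − 699125.19 = −723653.93.
At (484779, 6038377): z_contact = 24754.7 + 699124.1 − 723653.93 = 224.9 m.
Depth below ground = 243 − 224.9 = 18 m.

18 m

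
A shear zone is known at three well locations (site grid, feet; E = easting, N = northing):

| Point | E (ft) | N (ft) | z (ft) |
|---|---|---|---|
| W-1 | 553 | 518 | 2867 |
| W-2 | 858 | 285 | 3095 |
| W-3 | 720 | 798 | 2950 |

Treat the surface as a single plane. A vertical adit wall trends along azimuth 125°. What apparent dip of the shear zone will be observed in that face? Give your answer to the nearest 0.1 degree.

31.3°

Let the plane be z = a·E + b·N + c.
W-2−W-1: 305a − 233b = 228;  W-3−W-1: 167a + 280b = 83.
Solving gives a = 0.66912, b = −0.10265.
Unit vector along 125° is (sin 125°, cos 125°) = (0.8192, -0.5736).
Slope in that direction = a·(0.8192) + b·(-0.5736) = 0.60699.
Apparent dip = arctan|0.60699| = 31.3° (true dip is 34.1°, so apparent ≤ true as expected).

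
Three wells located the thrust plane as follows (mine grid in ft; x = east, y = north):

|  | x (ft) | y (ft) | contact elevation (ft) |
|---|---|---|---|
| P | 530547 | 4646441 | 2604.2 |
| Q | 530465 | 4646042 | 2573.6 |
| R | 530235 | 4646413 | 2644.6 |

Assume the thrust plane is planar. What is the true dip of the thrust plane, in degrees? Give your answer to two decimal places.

9.89°

Two edge vectors: P→Q = (-82, -399, -30.6), P→R = (-312, -28, 40.4).
Normal n = (P→Q) × (P→R) = (-16976.4, 12860, -122192).
So ∂z/∂x = −n_x/n_z = −0.13893 and ∂z/∂y = −n_y/n_z = 0.10524.
Gradient magnitude |∇z| = √(a² + b²) = √(0.01930 + 0.01108) = 0.17429.
True dip = arctan(0.17429) = 9.89°, dipping toward SE (azimuth ≈ 127°).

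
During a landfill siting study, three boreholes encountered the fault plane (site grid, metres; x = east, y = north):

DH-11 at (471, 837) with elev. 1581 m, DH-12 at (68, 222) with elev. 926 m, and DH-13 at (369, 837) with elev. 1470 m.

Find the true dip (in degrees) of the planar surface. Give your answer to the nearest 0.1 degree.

Two edge vectors: DH-11→DH-12 = (-403, -615, -655), DH-11→DH-13 = (-102, 0, -111).
Normal n = (DH-11→DH-12) × (DH-11→DH-13) = (68265, 22077, -62730).
So ∂z/∂x = −n_x/n_z = 1.08824 and ∂z/∂y = −n_y/n_z = 0.35194.
Gradient magnitude |∇z| = √(a² + b²) = √(1.18426 + 0.12386) = 1.14373.
True dip = arctan(1.14373) = 48.8°, dipping toward WSW (azimuth ≈ 252°).

48.8°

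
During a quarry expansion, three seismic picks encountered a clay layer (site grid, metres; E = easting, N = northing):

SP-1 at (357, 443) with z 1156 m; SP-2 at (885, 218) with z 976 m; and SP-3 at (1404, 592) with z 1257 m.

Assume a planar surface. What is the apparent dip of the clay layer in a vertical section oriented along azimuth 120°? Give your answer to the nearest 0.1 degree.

21.6°

Two edge vectors: SP-1→SP-2 = (528, -225, -180), SP-1→SP-3 = (1047, 149, 101).
Normal n = (SP-1→SP-2) × (SP-1→SP-3) = (4095, -241788, 314247).
So ∂z/∂E = −n_x/n_z = −0.01303 and ∂z/∂N = −n_y/n_z = 0.76942.
Unit vector along 120° is (sin 120°, cos 120°) = (0.8660, -0.5000).
Slope in that direction = a·(0.8660) + b·(-0.5000) = −0.39600.
Apparent dip = arctan|0.39600| = 21.6° (true dip is 37.6°, so apparent ≤ true as expected).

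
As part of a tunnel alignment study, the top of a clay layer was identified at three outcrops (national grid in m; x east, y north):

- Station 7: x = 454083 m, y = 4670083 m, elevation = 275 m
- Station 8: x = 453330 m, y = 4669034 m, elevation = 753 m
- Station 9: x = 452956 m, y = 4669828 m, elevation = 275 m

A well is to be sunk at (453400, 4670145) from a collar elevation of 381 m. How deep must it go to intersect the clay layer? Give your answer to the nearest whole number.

Two edge vectors: Station 7→Station 8 = (-753, -1049, 478), Station 7→Station 9 = (-1127, -255, 0).
Normal n = (Station 7→Station 8) × (Station 7→Station 9) = (121890, -538706, -990208).
So ∂z/∂x = −n_x/n_z = 0.12309535 and ∂z/∂y = −n_y/n_z = −0.54403317.
Intercept c from Station 7: 275 − 55895.51 + 2540680.07 = 2485059.57.
At (453400, 4670145): z_contact = 55811.4 − 2540713.8 + 2485059.57 = 157.2 m.
Depth below ground = 381 − 157.2 = 224 m.

224 m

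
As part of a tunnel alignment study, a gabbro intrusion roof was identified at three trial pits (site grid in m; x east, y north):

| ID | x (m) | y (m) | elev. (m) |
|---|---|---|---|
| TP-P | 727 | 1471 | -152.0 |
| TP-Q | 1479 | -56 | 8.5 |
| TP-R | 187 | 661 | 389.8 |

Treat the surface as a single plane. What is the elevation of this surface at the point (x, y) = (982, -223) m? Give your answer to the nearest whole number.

308 m

Two edge vectors: TP-P→TP-Q = (752, -1527, 160.5), TP-P→TP-R = (-540, -810, 541.8).
Normal n = (TP-P→TP-Q) × (TP-P→TP-R) = (-697323.6, -494103.6, -1433700).
So ∂z/∂x = −n_x/n_z = −0.48638 and ∂z/∂y = −n_y/n_z = −0.34464.
Intercept c from TP-P: -152 + 353.60 + 506.96 = 708.56.
At (982, -223): z = −477.6 + 76.9 + 708.56 = 307.8 m.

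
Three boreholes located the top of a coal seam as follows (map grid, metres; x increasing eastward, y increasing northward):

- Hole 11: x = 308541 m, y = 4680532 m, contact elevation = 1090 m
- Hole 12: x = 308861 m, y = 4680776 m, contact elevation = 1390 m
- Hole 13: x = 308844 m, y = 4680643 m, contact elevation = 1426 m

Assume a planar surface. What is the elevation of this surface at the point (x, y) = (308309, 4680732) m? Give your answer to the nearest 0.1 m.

Two edge vectors: Hole 11→Hole 12 = (320, 244, 300), Hole 11→Hole 13 = (303, 111, 336).
Normal n = (Hole 11→Hole 12) × (Hole 11→Hole 13) = (48684, -16620, -38412).
So ∂z/∂x = −n_x/n_z = 1.267416432 and ∂z/∂y = −n_y/n_z = −0.432677288.
Intercept c from Hole 11: 1090 − 391049.93 + 2025159.89 = 1635199.96.
At (308309, 4680732): z = 390755.9 − 2025246.4 + 1635199.96 = 709.4 m.

709.4 m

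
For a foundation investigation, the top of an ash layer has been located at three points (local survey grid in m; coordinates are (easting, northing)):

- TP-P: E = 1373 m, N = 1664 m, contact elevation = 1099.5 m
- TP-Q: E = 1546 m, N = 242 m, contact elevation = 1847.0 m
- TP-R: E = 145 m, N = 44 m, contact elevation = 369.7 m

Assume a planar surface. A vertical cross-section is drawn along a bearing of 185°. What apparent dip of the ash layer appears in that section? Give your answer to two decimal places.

Let the plane be z = a·E + b·N + c.
TP-Q−TP-P: 173a − 1422b = 747.5;  TP-R−TP-P: −1228a − 1620b = −729.8.
Solving gives a = 1.10967, b = −0.39067.
Unit vector along 185° is (sin 185°, cos 185°) = (-0.0872, -0.9962).
Slope in that direction = a·(-0.0872) + b·(-0.9962) = 0.29246.
Apparent dip = arctan|0.29246| = 16.30° (true dip is 49.6°, so apparent ≤ true as expected).

16.30°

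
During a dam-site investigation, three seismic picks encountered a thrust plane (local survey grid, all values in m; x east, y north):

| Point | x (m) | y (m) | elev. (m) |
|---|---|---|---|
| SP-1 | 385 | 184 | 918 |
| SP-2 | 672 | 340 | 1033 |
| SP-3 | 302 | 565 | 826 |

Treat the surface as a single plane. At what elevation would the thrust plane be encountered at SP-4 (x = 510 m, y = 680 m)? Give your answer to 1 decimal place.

Let the plane be z = a·x + b·y + c.
SP-2−SP-1: 287a + 156b = 115;  SP-3−SP-1: −83a + 381b = −92.
Solving gives a = 0.47563, b = −0.13786.
Then c = 918 − a·385 − b·184 = 760.25.
At (510, 680): z = 242.6 − 93.7 + 760.25 = 909.1 m.

909.1 m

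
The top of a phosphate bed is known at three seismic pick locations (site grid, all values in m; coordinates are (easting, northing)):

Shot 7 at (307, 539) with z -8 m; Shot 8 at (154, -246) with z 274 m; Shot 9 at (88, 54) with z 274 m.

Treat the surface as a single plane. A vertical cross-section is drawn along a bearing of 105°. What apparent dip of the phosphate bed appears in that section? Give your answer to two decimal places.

38.20°

Two edge vectors: Shot 7→Shot 8 = (-153, -785, 282), Shot 7→Shot 9 = (-219, -485, 282).
Normal n = (Shot 7→Shot 8) × (Shot 7→Shot 9) = (-84600, -18612, -97710).
So ∂z/∂E = −n_x/n_z = −0.86583 and ∂z/∂N = −n_y/n_z = −0.19048.
Unit vector along 105° is (sin 105°, cos 105°) = (0.9659, -0.2588).
Slope in that direction = a·(0.9659) + b·(-0.2588) = −0.78702.
Apparent dip = arctan|0.78702| = 38.20° (true dip is 41.6°, so apparent ≤ true as expected).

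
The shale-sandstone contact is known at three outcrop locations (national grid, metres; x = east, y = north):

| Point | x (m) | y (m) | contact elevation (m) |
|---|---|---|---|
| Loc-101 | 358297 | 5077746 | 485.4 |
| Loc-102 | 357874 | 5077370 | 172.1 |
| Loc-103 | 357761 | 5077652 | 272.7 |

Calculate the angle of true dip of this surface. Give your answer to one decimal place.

Let the plane be z = a·x + b·y + c.
Loc-102−Loc-101: −423a − 376b = −313.3;  Loc-103−Loc-101: −536a − 94b = −212.7.
Solving gives a = 0.31232, b = 0.48189.
Gradient magnitude |∇z| = √(a² + b²) = √(0.09754 + 0.23221) = 0.57425.
True dip = arctan(0.57425) = 29.9°, dipping toward SSW (azimuth ≈ 213°).

29.9°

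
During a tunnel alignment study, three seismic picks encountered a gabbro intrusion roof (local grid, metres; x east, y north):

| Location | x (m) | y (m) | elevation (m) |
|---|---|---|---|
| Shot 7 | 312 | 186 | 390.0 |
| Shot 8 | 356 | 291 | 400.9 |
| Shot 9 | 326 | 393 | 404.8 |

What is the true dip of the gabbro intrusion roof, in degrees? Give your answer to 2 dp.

Let the plane be z = a·x + b·y + c.
Shot 8−Shot 7: 44a + 105b = 10.9;  Shot 9−Shot 7: 14a + 207b = 14.8.
Solving gives a = 0.09195, b = 0.06528.
Gradient magnitude |∇z| = √(a² + b²) = √(0.00845 + 0.00426) = 0.11276.
True dip = arctan(0.11276) = 6.43°, dipping toward SW (azimuth ≈ 235°).

6.43°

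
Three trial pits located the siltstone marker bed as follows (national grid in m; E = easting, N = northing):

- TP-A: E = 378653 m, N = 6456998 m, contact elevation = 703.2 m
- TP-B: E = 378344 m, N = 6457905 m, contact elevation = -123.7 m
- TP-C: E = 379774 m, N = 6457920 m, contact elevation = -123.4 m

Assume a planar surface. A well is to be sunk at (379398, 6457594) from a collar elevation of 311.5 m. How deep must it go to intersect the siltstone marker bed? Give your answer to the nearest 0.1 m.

Two edge vectors: TP-A→TP-B = (-309, 907, -826.9), TP-A→TP-C = (1121, 922, -826.6).
Normal n = (TP-A→TP-B) × (TP-A→TP-C) = (12675.6, -1182374.3, -1301645).
So ∂z/∂E = −n_x/n_z = 0.009738139 and ∂z/∂N = −n_y/n_z = −0.908369256.
Intercept c from TP-A: 703.2 − 3687.38 + 5865338.47 = 5862354.29.
At (379398, 6457594): z_contact = 3694.63 − 5865879.86 + 5862354.29 = 169.07 m.
Depth below ground = 311.5 − 169.07 = 142.4 m.

142.4 m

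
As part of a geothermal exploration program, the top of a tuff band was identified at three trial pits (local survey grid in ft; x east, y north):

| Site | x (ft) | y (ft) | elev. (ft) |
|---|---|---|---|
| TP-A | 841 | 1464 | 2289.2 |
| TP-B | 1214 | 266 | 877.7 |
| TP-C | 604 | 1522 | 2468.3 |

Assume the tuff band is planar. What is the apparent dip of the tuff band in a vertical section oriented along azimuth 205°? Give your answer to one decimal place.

35.4°

Two edge vectors: TP-A→TP-B = (373, -1198, -1411.5), TP-A→TP-C = (-237, 58, 179.1).
Normal n = (TP-A→TP-B) × (TP-A→TP-C) = (-132694.8, 267721.2, -262292).
So ∂z/∂x = −n_x/n_z = −0.50590 and ∂z/∂y = −n_y/n_z = 1.02070.
Unit vector along 205° is (sin 205°, cos 205°) = (-0.4226, -0.9063).
Slope in that direction = a·(-0.4226) + b·(-0.9063) = −0.71126.
Apparent dip = arctan|0.71126| = 35.4° (true dip is 48.7°, so apparent ≤ true as expected).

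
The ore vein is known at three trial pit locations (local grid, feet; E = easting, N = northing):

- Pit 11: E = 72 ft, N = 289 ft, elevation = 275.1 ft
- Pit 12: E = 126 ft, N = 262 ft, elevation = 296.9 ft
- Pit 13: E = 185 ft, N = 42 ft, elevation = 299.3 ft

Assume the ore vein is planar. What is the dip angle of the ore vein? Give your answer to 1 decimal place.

Two edge vectors: Pit 11→Pit 12 = (54, -27, 21.8), Pit 11→Pit 13 = (113, -247, 24.2).
Normal n = (Pit 11→Pit 12) × (Pit 11→Pit 13) = (4731.2, 1156.6, -10287).
So ∂z/∂E = −n_x/n_z = 0.45992 and ∂z/∂N = −n_y/n_z = 0.11243.
Gradient magnitude |∇z| = √(a² + b²) = √(0.21153 + 0.01264) = 0.47346.
True dip = arctan(0.47346) = 25.3°, dipping toward WSW (azimuth ≈ 256°).

25.3°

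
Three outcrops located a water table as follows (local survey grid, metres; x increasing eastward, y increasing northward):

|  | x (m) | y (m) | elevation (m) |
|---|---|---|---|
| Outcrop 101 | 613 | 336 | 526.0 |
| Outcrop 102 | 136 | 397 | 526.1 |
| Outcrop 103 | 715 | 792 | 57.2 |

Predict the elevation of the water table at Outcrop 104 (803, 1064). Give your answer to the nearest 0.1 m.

Let the plane be z = a·x + b·y + c.
Outcrop 102−Outcrop 101: −477a + 61b = 0.1;  Outcrop 103−Outcrop 101: 102a + 456b = −468.8.
Solving gives a = −0.128020, b = −0.999434.
Then c = 526 − a·613 − b·336 = 940.29.
At (803, 1064): z = −102.8 − 1063.4 + 940.29 = -225.9 m.

-225.9 m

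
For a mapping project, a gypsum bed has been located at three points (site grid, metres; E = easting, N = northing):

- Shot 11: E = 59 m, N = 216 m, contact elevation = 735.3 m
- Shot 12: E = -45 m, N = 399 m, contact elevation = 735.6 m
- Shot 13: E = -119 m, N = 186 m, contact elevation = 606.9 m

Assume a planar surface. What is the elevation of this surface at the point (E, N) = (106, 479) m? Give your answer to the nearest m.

865 m

Let the plane be z = a·E + b·N + c.
Shot 12−Shot 11: −104a + 183b = 0.3;  Shot 13−Shot 11: −178a − 30b = −128.4.
Solving gives a = 0.65804, b = 0.37561.
Then c = 735.3 − a·59 − b·216 = 615.34.
At (106, 479): z = 69.8 + 179.9 + 615.34 = 865.0 m.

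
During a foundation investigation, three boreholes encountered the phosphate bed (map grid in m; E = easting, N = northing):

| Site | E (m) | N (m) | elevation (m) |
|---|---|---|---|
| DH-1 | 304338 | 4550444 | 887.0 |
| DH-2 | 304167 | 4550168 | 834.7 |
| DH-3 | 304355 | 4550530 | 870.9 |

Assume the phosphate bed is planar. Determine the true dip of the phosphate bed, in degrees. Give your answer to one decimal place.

Let the plane be z = a·E + b·N + c.
DH-2−DH-1: −171a − 276b = −52.3;  DH-3−DH-1: 17a + 86b = −16.1.
Solving gives a = 0.89289, b = −0.36371.
Gradient magnitude |∇z| = √(a² + b²) = √(0.79725 + 0.13229) = 0.96413.
True dip = arctan(0.96413) = 44.0°, dipping toward WNW (azimuth ≈ 292°).

44.0°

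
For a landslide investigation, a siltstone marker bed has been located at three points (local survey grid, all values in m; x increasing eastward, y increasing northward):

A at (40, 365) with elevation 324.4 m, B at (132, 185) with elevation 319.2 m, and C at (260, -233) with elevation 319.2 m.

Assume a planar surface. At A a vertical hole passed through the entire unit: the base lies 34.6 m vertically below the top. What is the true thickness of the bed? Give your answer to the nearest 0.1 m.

Two edge vectors: A→B = (92, -180, -5.2), A→C = (220, -598, -5.2).
Normal n = (A→B) × (A→C) = (-2173.6, -665.6, -15416).
So ∂z/∂x = −n_x/n_z = −0.14100 and ∂z/∂y = −n_y/n_z = −0.04318.
|∇z| = √(a²+b²) = 0.14746, so dip δ = arctan(0.14746) = 8.39°.
True thickness = vertical thickness × cos δ = 34.6 × cos 8.39° = 34.2 m.

34.2 m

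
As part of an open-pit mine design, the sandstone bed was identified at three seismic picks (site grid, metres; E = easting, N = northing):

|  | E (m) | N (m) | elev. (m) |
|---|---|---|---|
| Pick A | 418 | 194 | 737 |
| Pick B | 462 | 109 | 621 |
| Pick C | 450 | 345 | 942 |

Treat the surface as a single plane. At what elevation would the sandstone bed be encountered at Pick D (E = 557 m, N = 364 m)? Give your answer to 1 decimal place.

Two edge vectors: Pick A→Pick B = (44, -85, -116), Pick A→Pick C = (32, 151, 205).
Normal n = (Pick A→Pick B) × (Pick A→Pick C) = (91, -12732, 9364).
So ∂z/∂E = −n_x/n_z = −0.00972 and ∂z/∂N = −n_y/n_z = 1.35968.
Intercept c from Pick A: 737 + 4.06 − 263.78 = 477.29.
At (557, 364): z = −5.4 + 494.9 + 477.29 = 966.8 m.

966.8 m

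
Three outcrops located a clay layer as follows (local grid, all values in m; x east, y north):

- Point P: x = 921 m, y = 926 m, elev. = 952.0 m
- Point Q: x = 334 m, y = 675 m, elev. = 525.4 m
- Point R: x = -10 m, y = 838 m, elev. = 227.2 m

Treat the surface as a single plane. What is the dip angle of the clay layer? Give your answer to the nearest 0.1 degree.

Two edge vectors: Point P→Point Q = (-587, -251, -426.6), Point P→Point R = (-931, -88, -724.8).
Normal n = (Point P→Point Q) × (Point P→Point R) = (144384, -28293, -182025).
So ∂z/∂x = −n_x/n_z = 0.79321 and ∂z/∂y = −n_y/n_z = −0.15543.
Gradient magnitude |∇z| = √(a² + b²) = √(0.62918 + 0.02416) = 0.80830.
True dip = arctan(0.80830) = 38.9°, dipping toward W (azimuth ≈ 281°).

38.9°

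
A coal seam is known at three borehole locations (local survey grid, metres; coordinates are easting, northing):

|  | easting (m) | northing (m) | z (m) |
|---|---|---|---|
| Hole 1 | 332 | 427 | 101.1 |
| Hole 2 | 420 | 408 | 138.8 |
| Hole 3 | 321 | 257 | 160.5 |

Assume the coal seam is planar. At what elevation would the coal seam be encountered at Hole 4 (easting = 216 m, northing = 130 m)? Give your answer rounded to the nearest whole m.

171 m

Two edge vectors: Hole 1→Hole 2 = (88, -19, 37.7), Hole 1→Hole 3 = (-11, -170, 59.4).
Normal n = (Hole 1→Hole 2) × (Hole 1→Hole 3) = (5280.4, -5641.9, -15169).
So ∂z/∂easting = −n_x/n_z = 0.34810 and ∂z/∂northing = −n_y/n_z = −0.37194.
Intercept c from Hole 1: 101.1 − 115.57 + 158.82 = 144.35.
At (216, 130): z = 75.2 − 48.4 + 144.35 = 171.2 m.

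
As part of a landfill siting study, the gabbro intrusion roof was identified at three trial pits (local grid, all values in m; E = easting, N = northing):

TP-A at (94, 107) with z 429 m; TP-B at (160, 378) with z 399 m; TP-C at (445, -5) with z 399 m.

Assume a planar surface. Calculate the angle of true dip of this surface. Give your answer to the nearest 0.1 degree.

Two edge vectors: TP-A→TP-B = (66, 271, -30), TP-A→TP-C = (351, -112, -30).
Normal n = (TP-A→TP-B) × (TP-A→TP-C) = (-11490, -8550, -102513).
So ∂z/∂E = −n_x/n_z = −0.11208 and ∂z/∂N = −n_y/n_z = −0.08340.
Gradient magnitude |∇z| = √(a² + b²) = √(0.01256 + 0.00696) = 0.13971.
True dip = arctan(0.13971) = 8.0°, dipping toward NE (azimuth ≈ 053°).

8.0°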